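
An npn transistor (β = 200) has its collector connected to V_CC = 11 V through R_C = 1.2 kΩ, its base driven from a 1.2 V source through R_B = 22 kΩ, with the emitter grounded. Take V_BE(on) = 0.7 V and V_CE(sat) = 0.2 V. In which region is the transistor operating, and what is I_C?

Assume active. Base-emitter loop: I_B = (V_BB − V_BE)/R_B = (1.2 − 0.7)/22 = 0.0227 mA.
I_C = β·I_B = 200×0.0227 = 4.55 mA.
V_CE = V_CC − I_C·R_C = 11 − 4.55×1.2 = 5.55 V > V_CE(sat), so the active-region assumption holds.

active; I_C ≈ 4.5 mA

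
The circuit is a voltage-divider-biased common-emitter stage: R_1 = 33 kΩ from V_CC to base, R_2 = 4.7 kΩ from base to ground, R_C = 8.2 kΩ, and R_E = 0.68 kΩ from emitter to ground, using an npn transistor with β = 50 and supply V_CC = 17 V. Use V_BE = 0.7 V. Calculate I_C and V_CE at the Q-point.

I_C ≈ 1.8 mA, V_CE ≈ 0.73 V

Thevenize the base divider: V_Th = V_CC·R_2/(R_1+R_2) = 17×4.7/37.7 = 2.12 V, R_Th = R_1‖R_2 = 4.11 kΩ.
Base-emitter loop: V_Th = I_B·R_Th + V_BE + (β+1)I_B·R_E, so I_B = (2.12 − 0.7) / (4.11 + 51×0.68) = 0.0366 mA.
I_C = β·I_B = 50×0.0366 = 1.83 mA, and I_E = (β+1)I_B = 1.87 mA.
V_CE = V_CC − I_C·R_C − I_E·R_E = 17 − 1.83×8.2 − 1.87×0.68 = 0.73 V.
V_CE = 0.73 V > 0.2 V confirms active-region operation.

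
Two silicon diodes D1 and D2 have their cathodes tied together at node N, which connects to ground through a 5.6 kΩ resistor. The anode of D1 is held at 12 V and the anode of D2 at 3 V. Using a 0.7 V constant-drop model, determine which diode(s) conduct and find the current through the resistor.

Assume both conduct. Then node N would need to be at both 12−0.7 = 11.3 V and 3−0.7 = 2.3 V, which is impossible.
Assume only D1 conducts: V_N = 12 − 0.7 = 11.3 V, so I_R = 11.3/5.6 = 2.02 mA.
Check D2: its anode-to-cathode voltage is 3 − 11.3 = -8.3 V < 0.7 V, so it is off. The assumption is consistent.

Only D1 conducts; I_R ≈ 2 mA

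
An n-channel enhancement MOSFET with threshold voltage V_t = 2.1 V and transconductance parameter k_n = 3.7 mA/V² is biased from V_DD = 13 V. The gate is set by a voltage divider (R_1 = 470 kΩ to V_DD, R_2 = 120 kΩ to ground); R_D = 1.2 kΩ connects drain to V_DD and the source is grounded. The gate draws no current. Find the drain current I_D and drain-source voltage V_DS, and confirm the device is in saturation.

I_D ≈ 0.55 mA, V_DS ≈ 12 V

V_G = V_DD·R_2/(R_1+R_2) = 13×120/590 = 2.64 V. With the source grounded, V_GS = V_G = 2.64 V.
Assume saturation: I_D = (k_n/2)(V_GS − V_t)² = (3.7/2)×(2.64 − 2.1)² = 1.85×0.544² = 0.548 mA.
V_DS = V_DD − I_D·R_D = 13 − 0.548×1.2 = 12.3 V.
Saturation requires V_DS ≥ V_GS − V_t = 0.544 V; 12.3 ≥ 0.544 ✓.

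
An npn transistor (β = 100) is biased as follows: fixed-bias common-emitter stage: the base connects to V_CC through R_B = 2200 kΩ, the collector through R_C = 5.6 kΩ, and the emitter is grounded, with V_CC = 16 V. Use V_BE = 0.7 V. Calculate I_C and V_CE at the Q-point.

Base loop: V_CC = I_B·R_B + V_BE, so I_B = (16 − 0.7)/2200 kΩ = 0.00695 mA.
In the active region I_C = β·I_B = 100 × 0.00695 = 0.695 mA.
Collector loop: V_CE = V_CC − I_C·R_C = 16 − 0.695×5.6 = 12.1 V.
Since V_CE = 12.1 V > V_CE(sat) ≈ 0.2 V, the transistor is in the active region as assumed.

I_C ≈ 0.7 mA, V_CE ≈ 12 V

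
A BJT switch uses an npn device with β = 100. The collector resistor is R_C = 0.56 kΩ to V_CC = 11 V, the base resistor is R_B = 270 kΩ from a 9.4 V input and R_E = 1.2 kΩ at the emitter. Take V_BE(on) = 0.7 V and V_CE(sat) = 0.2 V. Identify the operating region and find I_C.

Assume active. Base-emitter loop: I_B = (V_BB − V_BE)/(R_B + (β+1)R_E) = (9.4 − 0.7)/(270 + 101×1.2) = 0.0222 mA.
I_C = β·I_B = 100×0.0222 = 2.22 mA.
V_CE = V_CC − I_C·R_C − I_E·R_E = 11 − 2.22×0.56 − 2.25×1.2 = 7.06 V > V_CE(sat), so the active-region assumption holds.

active; I_C ≈ 2.2 mA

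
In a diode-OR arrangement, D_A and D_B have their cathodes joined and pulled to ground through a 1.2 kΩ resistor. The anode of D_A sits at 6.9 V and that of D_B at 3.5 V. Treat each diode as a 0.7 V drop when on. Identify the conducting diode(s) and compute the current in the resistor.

Assume both conduct. Then node N would need to be at both 6.9−0.7 = 6.2 V and 3.5−0.7 = 2.8 V, which is impossible.
Assume only D_A conducts: V_N = 6.9 − 0.7 = 6.2 V, so I_R = 6.2/1.2 = 5.17 mA.
Check D_B: its anode-to-cathode voltage is 3.5 − 6.2 = -2.7 V < 0.7 V, so it is off. The assumption is consistent.

Only D_A conducts; I_R ≈ 5.2 mA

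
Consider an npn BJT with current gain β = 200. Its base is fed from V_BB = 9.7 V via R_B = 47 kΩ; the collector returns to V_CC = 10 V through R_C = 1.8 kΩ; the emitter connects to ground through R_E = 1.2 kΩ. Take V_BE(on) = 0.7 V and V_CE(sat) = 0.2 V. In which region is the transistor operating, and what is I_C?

saturation; I_C ≈ 3.2 mA

Assume active: I_B = (9.7 − 0.7)/(47 + 201×1.2) = 0.0312 mA, I_C = β·I_B = 6.25 mA.
Then V_CE = 10 − 6.25×1.8 − 6.28×1.2 = -8.77 V < 0.2 V — the active assumption fails.
Re-solve with V_CE = 0.2 V. KCL at the emitter: V_E/R_E = (V_BB−0.7−V_E)/R_B + (V_CC−0.2−V_E)/R_C, giving V_E = 4 V.
I_C = (V_CC − 0.2 − V_E)/R_C = (9.8 − 4)/1.8 = 3.22 mA.
Check: I_B = (9 − 4)/47 = 0.106 mA, and β·I_B = 21.3 mA > I_C, confirming saturation.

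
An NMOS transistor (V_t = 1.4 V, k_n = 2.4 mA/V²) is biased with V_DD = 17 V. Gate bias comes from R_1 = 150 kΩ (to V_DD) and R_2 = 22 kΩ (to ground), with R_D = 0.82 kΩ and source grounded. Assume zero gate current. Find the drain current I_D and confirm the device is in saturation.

V_G = V_DD·R_2/(R_1+R_2) = 17×22/172 = 2.17 V. With the source grounded, V_GS = V_G = 2.17 V.
Assume saturation: I_D = (k_n/2)(V_GS − V_t)² = (2.4/2)×(2.17 − 1.4)² = 1.2×0.774² = 0.72 mA.
V_DS = V_DD − I_D·R_D = 17 − 0.72×0.82 = 16.4 V.
Saturation requires V_DS ≥ V_GS − V_t = 0.774 V; 16.4 ≥ 0.774 ✓.

I_D ≈ 0.72 mA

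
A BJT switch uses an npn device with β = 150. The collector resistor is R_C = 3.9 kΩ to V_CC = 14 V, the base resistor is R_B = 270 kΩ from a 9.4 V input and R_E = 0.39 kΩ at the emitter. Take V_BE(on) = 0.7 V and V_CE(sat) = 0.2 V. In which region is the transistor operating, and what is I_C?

Assume active: I_B = (9.4 − 0.7)/(270 + 151×0.39) = 0.0265 mA, I_C = β·I_B = 3.97 mA.
Then V_CE = 14 − 3.97×3.9 − 3.99×0.39 = -3.03 V < 0.2 V — the active assumption fails.
Re-solve with V_CE = 0.2 V. KCL at the emitter: V_E/R_E = (V_BB−0.7−V_E)/R_B + (V_CC−0.2−V_E)/R_C, giving V_E = 1.26 V.
I_C = (V_CC − 0.2 − V_E)/R_C = (13.8 − 1.26)/3.9 = 3.21 mA.
Check: I_B = (8.7 − 1.26)/270 = 0.0275 mA, and β·I_B = 4.13 mA > I_C, confirming saturation.

saturation; I_C ≈ 3.2 mA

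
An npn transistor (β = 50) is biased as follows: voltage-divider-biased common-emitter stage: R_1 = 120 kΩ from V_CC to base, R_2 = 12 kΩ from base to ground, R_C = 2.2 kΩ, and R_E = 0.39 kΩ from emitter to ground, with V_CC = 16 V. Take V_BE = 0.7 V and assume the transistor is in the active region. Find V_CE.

Thevenize the base divider: V_Th = V_CC·R_2/(R_1+R_2) = 16×12/132 = 1.45 V, R_Th = R_1‖R_2 = 10.9 kΩ.
Base-emitter loop: V_Th = I_B·R_Th + V_BE + (β+1)I_B·R_E, so I_B = (1.45 − 0.7) / (10.9 + 51×0.39) = 0.0245 mA.
I_C = β·I_B = 50×0.0245 = 1.22 mA, and I_E = (β+1)I_B = 1.25 mA.
V_CE = V_CC − I_C·R_C − I_E·R_E = 16 − 1.22×2.2 − 1.25×0.39 = 12.8 V.
V_CE = 12.8 V > 0.2 V confirms active-region operation.

V_CE ≈ 13 V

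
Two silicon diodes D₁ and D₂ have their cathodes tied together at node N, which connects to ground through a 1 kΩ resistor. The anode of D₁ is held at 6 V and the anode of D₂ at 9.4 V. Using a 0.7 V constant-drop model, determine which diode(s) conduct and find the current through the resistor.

Assume both conduct. Then node N would need to be at both 6−0.7 = 5.3 V and 9.4−0.7 = 8.7 V, which is impossible.
Assume only D₂ conducts: V_N = 9.4 − 0.7 = 8.7 V, so I_R = 8.7/1 = 8.7 mA.
Check D₁: its anode-to-cathode voltage is 6 − 8.7 = -2.7 V < 0.7 V, so it is off. The assumption is consistent.

Only D₂ conducts; I_R ≈ 8.7 mA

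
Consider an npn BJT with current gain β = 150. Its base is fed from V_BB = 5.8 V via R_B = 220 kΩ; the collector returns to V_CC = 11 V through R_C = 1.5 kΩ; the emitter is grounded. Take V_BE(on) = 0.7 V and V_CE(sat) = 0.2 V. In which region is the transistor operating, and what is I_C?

active; I_C ≈ 3.5 mA

Assume active. Base-emitter loop: I_B = (V_BB − V_BE)/R_B = (5.8 − 0.7)/220 = 0.0232 mA.
I_C = β·I_B = 150×0.0232 = 3.48 mA.
V_CE = V_CC − I_C·R_C = 11 − 3.48×1.5 = 5.78 V > V_CE(sat), so the active-region assumption holds.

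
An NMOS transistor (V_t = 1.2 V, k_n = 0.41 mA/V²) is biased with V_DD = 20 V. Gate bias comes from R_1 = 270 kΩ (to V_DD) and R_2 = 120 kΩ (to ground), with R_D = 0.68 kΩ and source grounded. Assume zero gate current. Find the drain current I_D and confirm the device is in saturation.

V_G = V_DD·R_2/(R_1+R_2) = 20×120/390 = 6.15 V. With the source grounded, V_GS = V_G = 6.15 V.
Assume saturation: I_D = (k_n/2)(V_GS − V_t)² = (0.41/2)×(6.15 − 1.2)² = 0.205×4.95² = 5.03 mA.
V_DS = V_DD − I_D·R_D = 20 − 5.03×0.68 = 16.6 V.
Saturation requires V_DS ≥ V_GS − V_t = 4.95 V; 16.6 ≥ 4.95 ✓.

I_D ≈ 5 mA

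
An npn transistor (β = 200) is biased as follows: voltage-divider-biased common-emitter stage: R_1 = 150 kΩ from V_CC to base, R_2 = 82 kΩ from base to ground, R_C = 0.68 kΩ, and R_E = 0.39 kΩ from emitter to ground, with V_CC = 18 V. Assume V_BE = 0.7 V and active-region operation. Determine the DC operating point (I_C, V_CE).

Thevenize the base divider: V_Th = V_CC·R_2/(R_1+R_2) = 18×82/232 = 6.36 V, R_Th = R_1‖R_2 = 53 kΩ.
Base-emitter loop: V_Th = I_B·R_Th + V_BE + (β+1)I_B·R_E, so I_B = (6.36 − 0.7) / (53 + 201×0.39) = 0.0431 mA.
I_C = β·I_B = 200×0.0431 = 8.62 mA, and I_E = (β+1)I_B = 8.66 mA.
V_CE = V_CC − I_C·R_C − I_E·R_E = 18 − 8.62×0.68 − 8.66×0.39 = 8.76 V.
V_CE = 8.76 V > 0.2 V confirms active-region operation.

I_C ≈ 8.6 mA, V_CE ≈ 8.8 V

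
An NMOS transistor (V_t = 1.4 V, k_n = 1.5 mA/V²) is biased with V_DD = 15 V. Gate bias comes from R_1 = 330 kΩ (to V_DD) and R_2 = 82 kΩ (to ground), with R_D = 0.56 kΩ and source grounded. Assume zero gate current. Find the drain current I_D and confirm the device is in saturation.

V_G = V_DD·R_2/(R_1+R_2) = 15×82/412 = 2.99 V. With the source grounded, V_GS = V_G = 2.99 V.
Assume saturation: I_D = (k_n/2)(V_GS − V_t)² = (1.5/2)×(2.99 − 1.4)² = 0.75×1.59² = 1.89 mA.
V_DS = V_DD − I_D·R_D = 15 − 1.89×0.56 = 13.9 V.
Saturation requires V_DS ≥ V_GS − V_t = 1.59 V; 13.9 ≥ 1.59 ✓.

I_D ≈ 1.9 mA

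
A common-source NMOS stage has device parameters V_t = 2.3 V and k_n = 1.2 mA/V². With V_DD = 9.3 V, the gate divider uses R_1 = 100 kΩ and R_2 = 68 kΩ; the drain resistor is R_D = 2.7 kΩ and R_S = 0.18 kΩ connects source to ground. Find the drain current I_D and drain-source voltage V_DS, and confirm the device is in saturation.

I_D ≈ 0.99 mA, V_DS ≈ 6.4 V

V_G = V_DD·R_2/(R_1+R_2) = 9.3×68/168 = 3.76 V.
Assume saturation: I_D = (k_n/2)(V_GS − V_t)² with V_GS = V_G − I_D·R_S = 3.76 − 0.18·I_D.
Substituting gives 0.0194·I_D² − 1.32·I_D + 1.29 = 0, with roots I_D = 0.992 or 66.7 mA.
The root I_D = 66.7 mA gives V_GS = -8.25 V ≤ V_t, so take I_D = 0.992 mA.
Then V_GS = 3.59 V and V_DS = V_DD − I_D(R_D+R_S) = 9.3 − 0.992×2.88 = 6.44 V.
Saturation requires V_DS ≥ V_GS − V_t = 1.29 V; 6.44 ≥ 1.29 ✓.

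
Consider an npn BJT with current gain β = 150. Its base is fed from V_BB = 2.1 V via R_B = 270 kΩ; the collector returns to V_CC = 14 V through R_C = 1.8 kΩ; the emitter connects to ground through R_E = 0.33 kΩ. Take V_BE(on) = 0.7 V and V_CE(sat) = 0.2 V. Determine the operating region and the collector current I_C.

active; I_C ≈ 0.66 mA

Assume active. Base-emitter loop: I_B = (V_BB − V_BE)/(R_B + (β+1)R_E) = (2.1 − 0.7)/(270 + 151×0.33) = 0.00438 mA.
I_C = β·I_B = 150×0.00438 = 0.657 mA.
V_CE = V_CC − I_C·R_C − I_E·R_E = 14 − 0.657×1.8 − 0.661×0.33 = 12.6 V > V_CE(sat), so the active-region assumption holds.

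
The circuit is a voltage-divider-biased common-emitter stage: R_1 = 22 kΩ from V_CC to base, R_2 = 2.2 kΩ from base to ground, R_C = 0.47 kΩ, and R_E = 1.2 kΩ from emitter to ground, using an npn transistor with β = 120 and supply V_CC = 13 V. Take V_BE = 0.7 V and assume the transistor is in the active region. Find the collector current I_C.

I_C ≈ 0.39 mA

Thevenize the base divider: V_Th = V_CC·R_2/(R_1+R_2) = 13×2.2/24.2 = 1.18 V, R_Th = R_1‖R_2 = 2 kΩ.
Base-emitter loop: V_Th = I_B·R_Th + V_BE + (β+1)I_B·R_E, so I_B = (1.18 − 0.7) / (2 + 121×1.2) = 0.00327 mA.
I_C = β·I_B = 120×0.00327 = 0.393 mA, and I_E = (β+1)I_B = 0.396 mA.
V_CE = V_CC − I_C·R_C − I_E·R_E = 13 − 0.393×0.47 − 0.396×1.2 = 12.3 V.
V_CE = 12.3 V > 0.2 V confirms active-region operation.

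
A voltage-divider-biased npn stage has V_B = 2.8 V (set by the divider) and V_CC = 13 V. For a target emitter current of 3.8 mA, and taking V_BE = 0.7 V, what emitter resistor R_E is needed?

V_E = V_B − V_BE = 2.8 − 0.7 = 2.1 V.
R_E = V_E / I_E = 2.1 / 3.8 = 0.553 kΩ.

R_E ≈ 0.55 kΩ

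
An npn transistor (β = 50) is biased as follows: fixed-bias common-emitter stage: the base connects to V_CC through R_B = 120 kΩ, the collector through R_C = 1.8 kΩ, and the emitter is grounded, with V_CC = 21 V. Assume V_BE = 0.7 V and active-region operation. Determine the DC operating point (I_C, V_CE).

Base loop: V_CC = I_B·R_B + V_BE, so I_B = (21 − 0.7)/120 kΩ = 0.169 mA.
In the active region I_C = β·I_B = 50 × 0.169 = 8.46 mA.
Collector loop: V_CE = V_CC − I_C·R_C = 21 − 8.46×1.8 = 5.78 V.
Since V_CE = 5.78 V > V_CE(sat) ≈ 0.2 V, the transistor is in the active region as assumed.

I_C ≈ 8.5 mA, V_CE ≈ 5.8 V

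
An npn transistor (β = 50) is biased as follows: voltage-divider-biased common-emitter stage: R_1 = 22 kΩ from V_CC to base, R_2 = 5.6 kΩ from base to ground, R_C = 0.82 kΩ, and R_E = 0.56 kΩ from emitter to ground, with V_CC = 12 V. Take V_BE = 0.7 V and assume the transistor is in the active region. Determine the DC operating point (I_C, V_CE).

I_C ≈ 2.6 mA, V_CE ≈ 8.3 V

Thevenize the base divider: V_Th = V_CC·R_2/(R_1+R_2) = 12×5.6/27.6 = 2.43 V, R_Th = R_1‖R_2 = 4.46 kΩ.
Base-emitter loop: V_Th = I_B·R_Th + V_BE + (β+1)I_B·R_E, so I_B = (2.43 − 0.7) / (4.46 + 51×0.56) = 0.0525 mA.
I_C = β·I_B = 50×0.0525 = 2.63 mA, and I_E = (β+1)I_B = 2.68 mA.
V_CE = V_CC − I_C·R_C − I_E·R_E = 12 − 2.63×0.82 − 2.68×0.56 = 8.35 V.
V_CE = 8.35 V > 0.2 V confirms active-region operation.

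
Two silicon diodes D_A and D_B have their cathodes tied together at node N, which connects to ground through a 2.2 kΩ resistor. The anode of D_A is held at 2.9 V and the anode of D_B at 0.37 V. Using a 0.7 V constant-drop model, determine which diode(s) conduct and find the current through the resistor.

Assume both conduct. Then node N would need to be at both 2.9−0.7 = 2.2 V and 0.37−0.7 = -0.33 V, which is impossible.
Assume only D_A conducts: V_N = 2.9 − 0.7 = 2.2 V, so I_R = 2.2/2.2 = 1 mA.
Check D_B: its anode-to-cathode voltage is 0.37 − 2.2 = -1.83 V < 0.7 V, so it is off. The assumption is consistent.

Only D_A conducts; I_R ≈ 1 mA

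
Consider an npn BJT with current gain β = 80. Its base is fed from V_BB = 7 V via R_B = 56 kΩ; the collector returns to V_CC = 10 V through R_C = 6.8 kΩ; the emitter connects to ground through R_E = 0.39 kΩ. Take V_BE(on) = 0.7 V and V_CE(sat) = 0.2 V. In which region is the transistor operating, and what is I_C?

Assume active: I_B = (7 − 0.7)/(56 + 81×0.39) = 0.0719 mA, I_C = β·I_B = 5.75 mA.
Then V_CE = 10 − 5.75×6.8 − 5.83×0.39 = -31.4 V < 0.2 V — the active assumption fails.
Re-solve with V_CE = 0.2 V. KCL at the emitter: V_E/R_E = (V_BB−0.7−V_E)/R_B + (V_CC−0.2−V_E)/R_C, giving V_E = 0.569 V.
I_C = (V_CC − 0.2 − V_E)/R_C = (9.8 − 0.569)/6.8 = 1.36 mA.
Check: I_B = (6.3 − 0.569)/56 = 0.102 mA, and β·I_B = 8.19 mA > I_C, confirming saturation.

saturation; I_C ≈ 1.4 mA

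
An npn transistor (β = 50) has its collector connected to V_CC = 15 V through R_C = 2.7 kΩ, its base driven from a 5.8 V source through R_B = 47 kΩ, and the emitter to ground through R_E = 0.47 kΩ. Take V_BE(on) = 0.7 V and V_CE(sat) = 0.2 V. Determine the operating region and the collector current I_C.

active; I_C ≈ 3.6 mA

Assume active. Base-emitter loop: I_B = (V_BB − V_BE)/(R_B + (β+1)R_E) = (5.8 − 0.7)/(47 + 51×0.47) = 0.0719 mA.
I_C = β·I_B = 50×0.0719 = 3.59 mA.
V_CE = V_CC − I_C·R_C − I_E·R_E = 15 − 3.59×2.7 − 3.66×0.47 = 3.58 V > V_CE(sat), so the active-region assumption holds.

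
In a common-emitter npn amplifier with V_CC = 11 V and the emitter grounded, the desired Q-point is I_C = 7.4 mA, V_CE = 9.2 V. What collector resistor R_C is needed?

R_C ≈ 0.24 kΩ

Collector loop: V_CC = I_C·R_C + V_CE.
R_C = (V_CC − V_CE)/I_C = (11 − 9.2)/7.4 = 0.243 kΩ.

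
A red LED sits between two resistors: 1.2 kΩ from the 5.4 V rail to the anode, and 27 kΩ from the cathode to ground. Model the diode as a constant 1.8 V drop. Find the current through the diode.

I ≈ 0.13 mA

The two resistors are in series with the diode, so KVL gives 5.4 = I·1.2 + 1.8 + I·27.
I = (5.4 − 1.8) / (1.2 + 27) kΩ = 3.6 / 28.2 = 0.128 mA.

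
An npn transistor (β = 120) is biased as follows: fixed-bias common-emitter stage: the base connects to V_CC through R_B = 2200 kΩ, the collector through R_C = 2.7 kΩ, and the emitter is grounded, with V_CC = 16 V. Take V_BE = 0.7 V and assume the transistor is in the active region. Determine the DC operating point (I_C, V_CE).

I_C ≈ 0.83 mA, V_CE ≈ 14 V

Base loop: V_CC = I_B·R_B + V_BE, so I_B = (16 − 0.7)/2200 kΩ = 0.00695 mA.
In the active region I_C = β·I_B = 120 × 0.00695 = 0.835 mA.
Collector loop: V_CE = V_CC − I_C·R_C = 16 − 0.835×2.7 = 13.7 V.
Since V_CE = 13.7 V > V_CE(sat) ≈ 0.2 V, the transistor is in the active region as assumed.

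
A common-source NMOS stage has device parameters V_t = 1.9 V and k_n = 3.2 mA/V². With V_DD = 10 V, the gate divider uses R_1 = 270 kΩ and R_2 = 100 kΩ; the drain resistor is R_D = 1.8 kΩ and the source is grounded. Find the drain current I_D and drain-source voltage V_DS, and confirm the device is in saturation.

I_D ≈ 1 mA, V_DS ≈ 8.1 V

V_G = V_DD·R_2/(R_1+R_2) = 10×100/370 = 2.7 V. With the source grounded, V_GS = V_G = 2.7 V.
Assume saturation: I_D = (k_n/2)(V_GS − V_t)² = (3.2/2)×(2.7 − 1.9)² = 1.6×0.803² = 1.03 mA.
V_DS = V_DD − I_D·R_D = 10 − 1.03×1.8 = 8.14 V.
Saturation requires V_DS ≥ V_GS − V_t = 0.803 V; 8.14 ≥ 0.803 ✓.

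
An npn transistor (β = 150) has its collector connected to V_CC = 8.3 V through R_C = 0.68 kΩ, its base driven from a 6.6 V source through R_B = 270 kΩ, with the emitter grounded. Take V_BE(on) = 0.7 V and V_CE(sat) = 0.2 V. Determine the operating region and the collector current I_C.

active; I_C ≈ 3.3 mA

Assume active. Base-emitter loop: I_B = (V_BB − V_BE)/R_B = (6.6 − 0.7)/270 = 0.0219 mA.
I_C = β·I_B = 150×0.0219 = 3.28 mA.
V_CE = V_CC − I_C·R_C = 8.3 − 3.28×0.68 = 6.07 V > V_CE(sat), so the active-region assumption holds.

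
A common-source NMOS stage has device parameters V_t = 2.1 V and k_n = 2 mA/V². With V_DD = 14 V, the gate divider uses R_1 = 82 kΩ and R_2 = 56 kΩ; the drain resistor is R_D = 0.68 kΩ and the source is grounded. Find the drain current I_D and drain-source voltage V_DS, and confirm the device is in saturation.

V_G = V_DD·R_2/(R_1+R_2) = 14×56/138 = 5.68 V. With the source grounded, V_GS = V_G = 5.68 V.
Assume saturation: I_D = (k_n/2)(V_GS − V_t)² = (2/2)×(5.68 − 2.1)² = 1×3.58² = 12.8 mA.
V_DS = V_DD − I_D·R_D = 14 − 12.8×0.68 = 5.28 V.
Saturation requires V_DS ≥ V_GS − V_t = 3.58 V; 5.28 ≥ 3.58 ✓.

I_D ≈ 13 mA, V_DS ≈ 5.3 V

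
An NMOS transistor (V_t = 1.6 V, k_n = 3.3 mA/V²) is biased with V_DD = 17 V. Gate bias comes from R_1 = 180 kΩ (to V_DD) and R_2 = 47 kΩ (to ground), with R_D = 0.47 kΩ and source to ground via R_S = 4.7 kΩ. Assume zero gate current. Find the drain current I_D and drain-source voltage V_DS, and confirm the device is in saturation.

I_D ≈ 0.32 mA, V_DS ≈ 15 V

V_G = V_DD·R_2/(R_1+R_2) = 17×47/227 = 3.52 V.
Assume saturation: I_D = (k_n/2)(V_GS − V_t)² with V_GS = V_G − I_D·R_S = 3.52 − 4.7·I_D.
Substituting gives 36.4·I_D² − 30.8·I_D + 6.08 = 0, with roots I_D = 0.315 or 0.529 mA.
The root I_D = 0.529 mA gives V_GS = 1.03 V ≤ V_t, so take I_D = 0.315 mA.
Then V_GS = 2.04 V and V_DS = V_DD − I_D(R_D+R_S) = 17 − 0.315×5.17 = 15.4 V.
Saturation requires V_DS ≥ V_GS − V_t = 0.437 V; 15.4 ≥ 0.437 ✓.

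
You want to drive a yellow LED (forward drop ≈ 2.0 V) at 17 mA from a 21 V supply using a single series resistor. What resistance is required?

R ≈ 1.1 kΩ

The resistor drops V_S − V_D = 21 − 2.0 = 19 V at 17 mA.
R = 19 V / 17 mA = 1.12 kΩ.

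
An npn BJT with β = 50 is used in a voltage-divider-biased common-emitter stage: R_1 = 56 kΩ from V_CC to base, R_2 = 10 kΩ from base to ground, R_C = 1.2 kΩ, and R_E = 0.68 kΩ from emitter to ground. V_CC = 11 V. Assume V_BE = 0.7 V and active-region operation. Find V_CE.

Thevenize the base divider: V_Th = V_CC·R_2/(R_1+R_2) = 11×10/66 = 1.67 V, R_Th = R_1‖R_2 = 8.48 kΩ.
Base-emitter loop: V_Th = I_B·R_Th + V_BE + (β+1)I_B·R_E, so I_B = (1.67 − 0.7) / (8.48 + 51×0.68) = 0.0224 mA.
I_C = β·I_B = 50×0.0224 = 1.12 mA, and I_E = (β+1)I_B = 1.14 mA.
V_CE = V_CC − I_C·R_C − I_E·R_E = 11 − 1.12×1.2 − 1.14×0.68 = 8.88 V.
V_CE = 8.88 V > 0.2 V confirms active-region operation.

V_CE ≈ 8.9 V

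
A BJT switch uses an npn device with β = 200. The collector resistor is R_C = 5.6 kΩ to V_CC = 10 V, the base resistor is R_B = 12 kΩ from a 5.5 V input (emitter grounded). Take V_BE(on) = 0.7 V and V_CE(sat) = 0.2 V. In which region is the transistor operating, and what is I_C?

Assume active: I_B = (5.5 − 0.7)/12 = 0.4 mA, giving I_C = β·I_B = 80 mA.
But then V_CE = 10 − 80×5.6 = -438 V < V_CE(sat) = 0.2 V — impossible in the active region.
So the transistor is saturated. With V_CE = 0.2 V, I_C = (V_CC − 0.2)/R_C = 9.8/5.6 = 1.75 mA.
Check: β·I_B = 80 mA > I_C = 1.75 mA, confirming saturation.

saturation; I_C ≈ 1.8 mA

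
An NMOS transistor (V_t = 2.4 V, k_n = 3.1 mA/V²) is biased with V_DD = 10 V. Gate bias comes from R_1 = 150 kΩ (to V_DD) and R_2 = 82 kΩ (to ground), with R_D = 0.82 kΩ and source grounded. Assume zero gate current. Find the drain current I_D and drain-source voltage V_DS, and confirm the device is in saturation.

V_G = V_DD·R_2/(R_1+R_2) = 10×82/232 = 3.53 V. With the source grounded, V_GS = V_G = 3.53 V.
Assume saturation: I_D = (k_n/2)(V_GS − V_t)² = (3.1/2)×(3.53 − 2.4)² = 1.55×1.13² = 1.99 mA.
V_DS = V_DD − I_D·R_D = 10 − 1.99×0.82 = 8.36 V.
Saturation requires V_DS ≥ V_GS − V_t = 1.13 V; 8.36 ≥ 1.13 ✓.

I_D ≈ 2 mA, V_DS ≈ 8.4 V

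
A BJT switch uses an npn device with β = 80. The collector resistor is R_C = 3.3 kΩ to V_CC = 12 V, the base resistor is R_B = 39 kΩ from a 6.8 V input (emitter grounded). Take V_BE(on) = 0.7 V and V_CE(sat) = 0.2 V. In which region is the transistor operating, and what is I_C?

Assume active: I_B = (6.8 − 0.7)/39 = 0.156 mA, giving I_C = β·I_B = 12.5 mA.
But then V_CE = 12 − 12.5×3.3 = -29.3 V < V_CE(sat) = 0.2 V — impossible in the active region.
So the transistor is saturated. With V_CE = 0.2 V, I_C = (V_CC − 0.2)/R_C = 11.8/3.3 = 3.58 mA.
Check: β·I_B = 12.5 mA > I_C = 3.58 mA, confirming saturation.

saturation; I_C ≈ 3.6 mA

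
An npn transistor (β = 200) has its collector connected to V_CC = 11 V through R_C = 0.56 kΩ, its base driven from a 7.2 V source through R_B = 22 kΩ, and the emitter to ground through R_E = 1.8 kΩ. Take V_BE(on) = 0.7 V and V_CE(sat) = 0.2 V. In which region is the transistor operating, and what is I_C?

Assume active. Base-emitter loop: I_B = (V_BB − V_BE)/(R_B + (β+1)R_E) = (7.2 − 0.7)/(22 + 201×1.8) = 0.0169 mA.
I_C = β·I_B = 200×0.0169 = 3.39 mA.
V_CE = V_CC − I_C·R_C − I_E·R_E = 11 − 3.39×0.56 − 3.4×1.8 = 2.98 V > V_CE(sat), so the active-region assumption holds.

active; I_C ≈ 3.4 mA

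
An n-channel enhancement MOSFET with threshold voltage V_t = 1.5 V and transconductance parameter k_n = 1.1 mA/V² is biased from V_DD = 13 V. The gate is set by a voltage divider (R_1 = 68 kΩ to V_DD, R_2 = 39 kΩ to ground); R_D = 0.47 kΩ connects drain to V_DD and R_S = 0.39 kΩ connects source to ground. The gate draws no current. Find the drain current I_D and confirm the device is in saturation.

I_D ≈ 2.7 mA

V_G = V_DD·R_2/(R_1+R_2) = 13×39/107 = 4.74 V.
Assume saturation: I_D = (k_n/2)(V_GS − V_t)² with V_GS = V_G − I_D·R_S = 4.74 − 0.39·I_D.
Substituting gives 0.0837·I_D² − 2.39·I_D + 5.77 = 0, with roots I_D = 2.66 or 25.9 mA.
The root I_D = 25.9 mA gives V_GS = -5.36 V ≤ V_t, so take I_D = 2.66 mA.
Then V_GS = 3.7 V and V_DS = V_DD − I_D(R_D+R_S) = 13 − 2.66×0.86 = 10.7 V.
Saturation requires V_DS ≥ V_GS − V_t = 2.2 V; 10.7 ≥ 2.2 ✓.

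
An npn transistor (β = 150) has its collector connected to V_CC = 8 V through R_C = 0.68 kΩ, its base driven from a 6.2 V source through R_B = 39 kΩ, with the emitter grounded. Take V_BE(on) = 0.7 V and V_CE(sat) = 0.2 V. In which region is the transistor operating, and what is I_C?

Assume active: I_B = (6.2 − 0.7)/39 = 0.141 mA, giving I_C = β·I_B = 21.2 mA.
But then V_CE = 8 − 21.2×0.68 = -6.38 V < V_CE(sat) = 0.2 V — impossible in the active region.
So the transistor is saturated. With V_CE = 0.2 V, I_C = (V_CC − 0.2)/R_C = 7.8/0.68 = 11.5 mA.
Check: β·I_B = 21.2 mA > I_C = 11.5 mA, confirming saturation.

saturation; I_C ≈ 11 mA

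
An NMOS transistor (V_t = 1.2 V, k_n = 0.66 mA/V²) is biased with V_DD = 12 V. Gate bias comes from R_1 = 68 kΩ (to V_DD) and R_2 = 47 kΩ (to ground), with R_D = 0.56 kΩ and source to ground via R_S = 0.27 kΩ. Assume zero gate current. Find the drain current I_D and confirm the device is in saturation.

V_G = V_DD·R_2/(R_1+R_2) = 12×47/115 = 4.9 V.
Assume saturation: I_D = (k_n/2)(V_GS − V_t)² with V_GS = V_G − I_D·R_S = 4.9 − 0.27·I_D.
Substituting gives 0.0241·I_D² − 1.66·I_D + 4.53 = 0, with roots I_D = 2.85 or 66.2 mA.
The root I_D = 66.2 mA gives V_GS = -13 V ≤ V_t, so take I_D = 2.85 mA.
Then V_GS = 4.14 V and V_DS = V_DD − I_D(R_D+R_S) = 12 − 2.85×0.83 = 9.64 V.
Saturation requires V_DS ≥ V_GS − V_t = 2.94 V; 9.64 ≥ 2.94 ✓.

I_D ≈ 2.8 mA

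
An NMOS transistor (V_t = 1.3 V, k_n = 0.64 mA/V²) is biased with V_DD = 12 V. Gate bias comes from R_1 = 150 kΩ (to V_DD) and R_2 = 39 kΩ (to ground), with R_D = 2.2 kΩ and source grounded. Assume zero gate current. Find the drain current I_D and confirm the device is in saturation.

V_G = V_DD·R_2/(R_1+R_2) = 12×39/189 = 2.48 V. With the source grounded, V_GS = V_G = 2.48 V.
Assume saturation: I_D = (k_n/2)(V_GS − V_t)² = (0.64/2)×(2.48 − 1.3)² = 0.32×1.18² = 0.443 mA.
V_DS = V_DD − I_D·R_D = 12 − 0.443×2.2 = 11 V.
Saturation requires V_DS ≥ V_GS − V_t = 1.18 V; 11 ≥ 1.18 ✓.

I_D ≈ 0.44 mA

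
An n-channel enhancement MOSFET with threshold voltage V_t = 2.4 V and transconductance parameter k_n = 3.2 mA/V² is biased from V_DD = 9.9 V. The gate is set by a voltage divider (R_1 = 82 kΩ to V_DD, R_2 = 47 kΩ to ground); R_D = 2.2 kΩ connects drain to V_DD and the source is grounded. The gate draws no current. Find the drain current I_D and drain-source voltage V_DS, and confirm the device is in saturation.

V_G = V_DD·R_2/(R_1+R_2) = 9.9×47/129 = 3.61 V. With the source grounded, V_GS = V_G = 3.61 V.
Assume saturation: I_D = (k_n/2)(V_GS − V_t)² = (3.2/2)×(3.61 − 2.4)² = 1.6×1.21² = 2.33 mA.
V_DS = V_DD − I_D·R_D = 9.9 − 2.33×2.2 = 4.77 V.
Saturation requires V_DS ≥ V_GS − V_t = 1.21 V; 4.77 ≥ 1.21 ✓.

I_D ≈ 2.3 mA, V_DS ≈ 4.8 V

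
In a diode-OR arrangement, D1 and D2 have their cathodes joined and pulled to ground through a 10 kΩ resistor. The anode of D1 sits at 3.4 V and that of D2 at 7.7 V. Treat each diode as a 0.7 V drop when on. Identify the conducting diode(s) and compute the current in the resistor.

Assume both conduct. Then node N would need to be at both 3.4−0.7 = 2.7 V and 7.7−0.7 = 7 V, which is impossible.
Assume only D2 conducts: V_N = 7.7 − 0.7 = 7 V, so I_R = 7/10 = 0.7 mA.
Check D1: its anode-to-cathode voltage is 3.4 − 7 = -3.6 V < 0.7 V, so it is off. The assumption is consistent.

Only D2 conducts; I_R ≈ 0.7 mA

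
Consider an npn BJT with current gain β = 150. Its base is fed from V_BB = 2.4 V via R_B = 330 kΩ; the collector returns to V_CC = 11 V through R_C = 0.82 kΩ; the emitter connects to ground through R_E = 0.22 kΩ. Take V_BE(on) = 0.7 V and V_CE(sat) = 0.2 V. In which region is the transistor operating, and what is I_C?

active; I_C ≈ 0.7 mA

Assume active. Base-emitter loop: I_B = (V_BB − V_BE)/(R_B + (β+1)R_E) = (2.4 − 0.7)/(330 + 151×0.22) = 0.00468 mA.
I_C = β·I_B = 150×0.00468 = 0.702 mA.
V_CE = V_CC − I_C·R_C − I_E·R_E = 11 − 0.702×0.82 − 0.707×0.22 = 10.3 V > V_CE(sat), so the active-region assumption holds.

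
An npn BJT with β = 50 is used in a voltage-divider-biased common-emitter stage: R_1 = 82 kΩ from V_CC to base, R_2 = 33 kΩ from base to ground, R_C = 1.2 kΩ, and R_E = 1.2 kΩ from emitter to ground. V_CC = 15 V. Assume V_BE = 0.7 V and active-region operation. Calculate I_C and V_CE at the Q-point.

Thevenize the base divider: V_Th = V_CC·R_2/(R_1+R_2) = 15×33/115 = 4.3 V, R_Th = R_1‖R_2 = 23.5 kΩ.
Base-emitter loop: V_Th = I_B·R_Th + V_BE + (β+1)I_B·R_E, so I_B = (4.3 − 0.7) / (23.5 + 51×1.2) = 0.0425 mA.
I_C = β·I_B = 50×0.0425 = 2.13 mA, and I_E = (β+1)I_B = 2.17 mA.
V_CE = V_CC − I_C·R_C − I_E·R_E = 15 − 2.13×1.2 − 2.17×1.2 = 9.84 V.
V_CE = 9.84 V > 0.2 V confirms active-region operation.

I_C ≈ 2.1 mA, V_CE ≈ 9.8 V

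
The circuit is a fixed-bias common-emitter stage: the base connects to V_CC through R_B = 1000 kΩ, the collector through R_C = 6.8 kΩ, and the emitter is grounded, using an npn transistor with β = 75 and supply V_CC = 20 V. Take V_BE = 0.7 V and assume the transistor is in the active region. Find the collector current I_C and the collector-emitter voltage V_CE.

Base loop: V_CC = I_B·R_B + V_BE, so I_B = (20 − 0.7)/1000 kΩ = 0.0193 mA.
In the active region I_C = β·I_B = 75 × 0.0193 = 1.45 mA.
Collector loop: V_CE = V_CC − I_C·R_C = 20 − 1.45×6.8 = 10.2 V.
Since V_CE = 10.2 V > V_CE(sat) ≈ 0.2 V, the transistor is in the active region as assumed.

I_C ≈ 1.4 mA, V_CE ≈ 10 V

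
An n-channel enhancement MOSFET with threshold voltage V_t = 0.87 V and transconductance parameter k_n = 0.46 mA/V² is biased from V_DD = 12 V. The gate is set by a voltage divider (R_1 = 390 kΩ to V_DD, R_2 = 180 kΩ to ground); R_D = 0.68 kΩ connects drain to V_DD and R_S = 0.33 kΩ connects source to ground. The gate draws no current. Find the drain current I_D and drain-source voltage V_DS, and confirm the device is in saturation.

V_G = V_DD·R_2/(R_1+R_2) = 12×180/570 = 3.79 V.
Assume saturation: I_D = (k_n/2)(V_GS − V_t)² with V_GS = V_G − I_D·R_S = 3.79 − 0.33·I_D.
Substituting gives 0.025·I_D² − 1.44·I_D + 1.96 = 0, with roots I_D = 1.39 or 56.2 mA.
The root I_D = 56.2 mA gives V_GS = -14.8 V ≤ V_t, so take I_D = 1.39 mA.
Then V_GS = 3.33 V and V_DS = V_DD − I_D(R_D+R_S) = 12 − 1.39×1.01 = 10.6 V.
Saturation requires V_DS ≥ V_GS − V_t = 2.46 V; 10.6 ≥ 2.46 ✓.

I_D ≈ 1.4 mA, V_DS ≈ 11 V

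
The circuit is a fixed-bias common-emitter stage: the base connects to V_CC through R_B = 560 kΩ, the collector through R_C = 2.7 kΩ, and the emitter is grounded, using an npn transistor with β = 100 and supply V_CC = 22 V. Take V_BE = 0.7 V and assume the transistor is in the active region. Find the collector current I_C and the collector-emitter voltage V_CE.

I_C ≈ 3.8 mA, V_CE ≈ 12 V

Base loop: V_CC = I_B·R_B + V_BE, so I_B = (22 − 0.7)/560 kΩ = 0.038 mA.
In the active region I_C = β·I_B = 100 × 0.038 = 3.8 mA.
Collector loop: V_CE = V_CC − I_C·R_C = 22 − 3.8×2.7 = 11.7 V.
Since V_CE = 11.7 V > V_CE(sat) ≈ 0.2 V, the transistor is in the active region as assumed.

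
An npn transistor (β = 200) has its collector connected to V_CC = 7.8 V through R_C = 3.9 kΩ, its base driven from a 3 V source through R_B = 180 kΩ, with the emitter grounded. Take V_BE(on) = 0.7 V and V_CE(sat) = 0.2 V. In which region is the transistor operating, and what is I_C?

saturation; I_C ≈ 1.9 mA

Assume active: I_B = (3 − 0.7)/180 = 0.0128 mA, giving I_C = β·I_B = 2.56 mA.
But then V_CE = 7.8 − 2.56×3.9 = -2.17 V < V_CE(sat) = 0.2 V — impossible in the active region.
So the transistor is saturated. With V_CE = 0.2 V, I_C = (V_CC − 0.2)/R_C = 7.6/3.9 = 1.95 mA.
Check: β·I_B = 2.56 mA > I_C = 1.95 mA, confirming saturation.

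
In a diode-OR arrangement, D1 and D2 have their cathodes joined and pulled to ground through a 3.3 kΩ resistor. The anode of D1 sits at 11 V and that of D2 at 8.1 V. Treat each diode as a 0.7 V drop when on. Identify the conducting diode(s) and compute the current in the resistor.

Assume both conduct. Then node N would need to be at both 11−0.7 = 10.3 V and 8.1−0.7 = 7.4 V, which is impossible.
Assume only D1 conducts: V_N = 11 − 0.7 = 10.3 V, so I_R = 10.3/3.3 = 3.12 mA.
Check D2: its anode-to-cathode voltage is 8.1 − 10.3 = -2.2 V < 0.7 V, so it is off. The assumption is consistent.

Only D1 conducts; I_R ≈ 3.1 mA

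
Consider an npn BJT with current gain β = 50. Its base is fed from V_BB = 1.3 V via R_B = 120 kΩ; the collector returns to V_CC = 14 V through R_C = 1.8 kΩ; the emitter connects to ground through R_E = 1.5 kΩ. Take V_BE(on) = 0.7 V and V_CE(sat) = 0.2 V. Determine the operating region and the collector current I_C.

active; I_C ≈ 0.15 mA

Assume active. Base-emitter loop: I_B = (V_BB − V_BE)/(R_B + (β+1)R_E) = (1.3 − 0.7)/(120 + 51×1.5) = 0.00305 mA.
I_C = β·I_B = 50×0.00305 = 0.153 mA.
V_CE = V_CC − I_C·R_C − I_E·R_E = 14 − 0.153×1.8 − 0.156×1.5 = 13.5 V > V_CE(sat), so the active-region assumption holds.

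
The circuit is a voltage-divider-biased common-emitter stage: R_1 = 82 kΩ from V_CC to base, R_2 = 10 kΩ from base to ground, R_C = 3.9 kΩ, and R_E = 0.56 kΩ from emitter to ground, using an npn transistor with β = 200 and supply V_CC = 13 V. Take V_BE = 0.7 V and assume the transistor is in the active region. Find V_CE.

V_CE ≈ 7.8 V

Thevenize the base divider: V_Th = V_CC·R_2/(R_1+R_2) = 13×10/92 = 1.41 V, R_Th = R_1‖R_2 = 8.91 kΩ.
Base-emitter loop: V_Th = I_B·R_Th + V_BE + (β+1)I_B·R_E, so I_B = (1.41 − 0.7) / (8.91 + 201×0.56) = 0.00587 mA.
I_C = β·I_B = 200×0.00587 = 1.17 mA, and I_E = (β+1)I_B = 1.18 mA.
V_CE = V_CC − I_C·R_C − I_E·R_E = 13 − 1.17×3.9 − 1.18×0.56 = 7.76 V.
V_CE = 7.76 V > 0.2 V confirms active-region operation.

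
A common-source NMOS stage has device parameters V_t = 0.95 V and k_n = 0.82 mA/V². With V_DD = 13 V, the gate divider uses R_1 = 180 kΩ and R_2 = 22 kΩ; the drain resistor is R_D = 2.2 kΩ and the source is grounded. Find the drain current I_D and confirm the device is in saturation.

V_G = V_DD·R_2/(R_1+R_2) = 13×22/202 = 1.42 V. With the source grounded, V_GS = V_G = 1.42 V.
Assume saturation: I_D = (k_n/2)(V_GS − V_t)² = (0.82/2)×(1.42 − 0.95)² = 0.41×0.466² = 0.089 mA.
V_DS = V_DD − I_D·R_D = 13 − 0.089×2.2 = 12.8 V.
Saturation requires V_DS ≥ V_GS − V_t = 0.466 V; 12.8 ≥ 0.466 ✓.

I_D ≈ 0.089 mA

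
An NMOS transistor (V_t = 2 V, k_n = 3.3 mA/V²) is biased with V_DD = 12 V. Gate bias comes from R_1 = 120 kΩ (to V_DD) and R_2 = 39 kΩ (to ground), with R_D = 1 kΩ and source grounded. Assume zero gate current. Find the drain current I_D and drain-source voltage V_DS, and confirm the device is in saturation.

I_D ≈ 1.5 mA, V_DS ≈ 11 V

V_G = V_DD·R_2/(R_1+R_2) = 12×39/159 = 2.94 V. With the source grounded, V_GS = V_G = 2.94 V.
Assume saturation: I_D = (k_n/2)(V_GS − V_t)² = (3.3/2)×(2.94 − 2)² = 1.65×0.943² = 1.47 mA.
V_DS = V_DD − I_D·R_D = 12 − 1.47×1 = 10.5 V.
Saturation requires V_DS ≥ V_GS − V_t = 0.943 V; 10.5 ≥ 0.943 ✓.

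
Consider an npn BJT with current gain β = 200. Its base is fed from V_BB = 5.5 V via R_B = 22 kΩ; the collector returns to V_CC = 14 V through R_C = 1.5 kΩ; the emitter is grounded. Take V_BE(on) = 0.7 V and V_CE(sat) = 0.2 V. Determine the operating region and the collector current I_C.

Assume active: I_B = (5.5 − 0.7)/22 = 0.218 mA, giving I_C = β·I_B = 43.6 mA.
But then V_CE = 14 − 43.6×1.5 = -51.5 V < V_CE(sat) = 0.2 V — impossible in the active region.
So the transistor is saturated. With V_CE = 0.2 V, I_C = (V_CC − 0.2)/R_C = 13.8/1.5 = 9.2 mA.
Check: β·I_B = 43.6 mA > I_C = 9.2 mA, confirming saturation.

saturation; I_C ≈ 9.2 mA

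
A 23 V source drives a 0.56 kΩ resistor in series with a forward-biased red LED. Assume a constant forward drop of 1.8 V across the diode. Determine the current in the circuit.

KVL around the loop: 23 = V_D + I·R = 1.8 + I × 0.56 kΩ.
So I = (23 − 1.8) / 0.56 kΩ = 21.2 / 0.56 = 37.9 mA.

I ≈ 38 mA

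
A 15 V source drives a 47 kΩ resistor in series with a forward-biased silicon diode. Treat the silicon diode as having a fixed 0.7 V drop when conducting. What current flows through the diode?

I ≈ 0.3 mA

KVL around the loop: 15 = V_D + I·R = 0.7 + I × 47 kΩ.
So I = (15 − 0.7) / 47 kΩ = 14.3 / 47 = 0.304 mA.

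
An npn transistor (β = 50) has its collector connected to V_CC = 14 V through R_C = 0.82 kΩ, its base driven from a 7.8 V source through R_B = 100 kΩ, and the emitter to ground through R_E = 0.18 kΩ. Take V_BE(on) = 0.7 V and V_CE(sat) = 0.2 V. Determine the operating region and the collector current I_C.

Assume active. Base-emitter loop: I_B = (V_BB − V_BE)/(R_B + (β+1)R_E) = (7.8 − 0.7)/(100 + 51×0.18) = 0.065 mA.
I_C = β·I_B = 50×0.065 = 3.25 mA.
V_CE = V_CC − I_C·R_C − I_E·R_E = 14 − 3.25×0.82 − 3.32×0.18 = 10.7 V > V_CE(sat), so the active-region assumption holds.

active; I_C ≈ 3.3 mA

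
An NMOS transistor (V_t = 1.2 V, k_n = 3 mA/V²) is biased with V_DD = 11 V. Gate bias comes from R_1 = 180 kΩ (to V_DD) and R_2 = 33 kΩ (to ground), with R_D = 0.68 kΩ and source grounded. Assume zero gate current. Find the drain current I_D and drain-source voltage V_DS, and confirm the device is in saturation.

I_D ≈ 0.38 mA, V_DS ≈ 11 V

V_G = V_DD·R_2/(R_1+R_2) = 11×33/213 = 1.7 V. With the source grounded, V_GS = V_G = 1.7 V.
Assume saturation: I_D = (k_n/2)(V_GS − V_t)² = (3/2)×(1.7 − 1.2)² = 1.5×0.504² = 0.381 mA.
V_DS = V_DD − I_D·R_D = 11 − 0.381×0.68 = 10.7 V.
Saturation requires V_DS ≥ V_GS − V_t = 0.504 V; 10.7 ≥ 0.504 ✓.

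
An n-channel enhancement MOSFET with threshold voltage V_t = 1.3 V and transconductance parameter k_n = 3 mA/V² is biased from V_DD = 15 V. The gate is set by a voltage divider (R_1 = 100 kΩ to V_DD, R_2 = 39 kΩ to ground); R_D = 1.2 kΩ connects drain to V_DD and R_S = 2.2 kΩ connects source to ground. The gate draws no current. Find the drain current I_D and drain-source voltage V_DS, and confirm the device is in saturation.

V_G = V_DD·R_2/(R_1+R_2) = 15×39/139 = 4.21 V.
Assume saturation: I_D = (k_n/2)(V_GS − V_t)² with V_GS = V_G − I_D·R_S = 4.21 − 2.2·I_D.
Substituting gives 7.26·I_D² − 20.2·I_D + 12.7 = 0, with roots I_D = 0.959 or 1.82 mA.
The root I_D = 1.82 mA gives V_GS = 0.198 V ≤ V_t, so take I_D = 0.959 mA.
Then V_GS = 2.1 V and V_DS = V_DD − I_D(R_D+R_S) = 15 − 0.959×3.4 = 11.7 V.
Saturation requires V_DS ≥ V_GS − V_t = 0.799 V; 11.7 ≥ 0.799 ✓.

I_D ≈ 0.96 mA, V_DS ≈ 12 V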